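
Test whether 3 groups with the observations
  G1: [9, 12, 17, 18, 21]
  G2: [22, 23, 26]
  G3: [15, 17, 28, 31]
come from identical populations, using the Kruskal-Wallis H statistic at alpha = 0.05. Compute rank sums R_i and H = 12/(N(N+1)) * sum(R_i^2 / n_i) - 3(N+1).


Step 1: Combine all N = 12 observations and assign midranks.
sorted (value, group, rank): (9,G1,1), (12,G1,2), (15,G3,3), (17,G1,4.5), (17,G3,4.5), (18,G1,6), (21,G1,7), (22,G2,8), (23,G2,9), (26,G2,10), (28,G3,11), (31,G3,12)
Step 2: Sum ranks within each group.
R_1 = 20.5 (n_1 = 5)
R_2 = 27 (n_2 = 3)
R_3 = 30.5 (n_3 = 4)
Step 3: H = 12/(N(N+1)) * sum(R_i^2/n_i) - 3(N+1)
     = 12/(12*13) * (20.5^2/5 + 27^2/3 + 30.5^2/4) - 3*13
     = 0.076923 * 559.612 - 39
     = 4.047115.
Step 4: Ties present; correction factor C = 1 - 6/(12^3 - 12) = 0.996503. Corrected H = 4.047115 / 0.996503 = 4.061316.
Step 5: Under H0, H ~ chi^2(2); p-value = 0.131249.
Step 6: alpha = 0.05. fail to reject H0.

H = 4.0613, df = 2, p = 0.131249, fail to reject H0.


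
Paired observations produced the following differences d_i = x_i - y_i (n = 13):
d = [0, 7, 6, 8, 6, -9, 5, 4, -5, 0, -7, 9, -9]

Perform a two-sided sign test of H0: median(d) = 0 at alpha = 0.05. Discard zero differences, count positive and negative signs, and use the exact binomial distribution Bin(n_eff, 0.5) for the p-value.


Step 1: Discard zero differences. Original n = 13; n_eff = number of nonzero differences = 11.
Nonzero differences (with sign): +7, +6, +8, +6, -9, +5, +4, -5, -7, +9, -9
Step 2: Count signs: positive = 7, negative = 4.
Step 3: Under H0: P(positive) = 0.5, so the number of positives S ~ Bin(11, 0.5).
Step 4: Two-sided exact p-value = sum of Bin(11,0.5) probabilities at or below the observed probability = 0.548828.
Step 5: alpha = 0.05. fail to reject H0.

n_eff = 11, pos = 7, neg = 4, p = 0.548828, fail to reject H0.


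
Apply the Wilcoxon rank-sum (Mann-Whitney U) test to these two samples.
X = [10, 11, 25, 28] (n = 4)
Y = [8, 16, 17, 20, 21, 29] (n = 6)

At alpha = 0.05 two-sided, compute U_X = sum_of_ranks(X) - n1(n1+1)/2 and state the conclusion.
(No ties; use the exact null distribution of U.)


Step 1: Combine and sort all 10 observations; assign midranks.
sorted (value, group): (8,Y), (10,X), (11,X), (16,Y), (17,Y), (20,Y), (21,Y), (25,X), (28,X), (29,Y)
ranks: 8->1, 10->2, 11->3, 16->4, 17->5, 20->6, 21->7, 25->8, 28->9, 29->10
Step 2: Rank sum for X: R1 = 2 + 3 + 8 + 9 = 22.
Step 3: U_X = R1 - n1(n1+1)/2 = 22 - 4*5/2 = 22 - 10 = 12.
       U_Y = n1*n2 - U_X = 24 - 12 = 12.
Step 4: No ties, so the exact null distribution of U (based on enumerating the C(10,4) = 210 equally likely rank assignments) gives the two-sided p-value.
Step 5: p-value = 1.000000; compare to alpha = 0.05. fail to reject H0.

U_X = 12, p = 1.000000, fail to reject H0 at alpha = 0.05.


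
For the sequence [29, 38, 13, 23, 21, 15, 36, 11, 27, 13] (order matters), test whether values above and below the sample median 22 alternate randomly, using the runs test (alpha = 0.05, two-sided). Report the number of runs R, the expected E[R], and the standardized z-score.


Step 1: Compute median = 22; label A = above, B = below.
Labels in order: AABABBABAB  (n_A = 5, n_B = 5)
Step 2: Count runs R = 8.
Step 3: Under H0 (random ordering), E[R] = 2*n_A*n_B/(n_A+n_B) + 1 = 2*5*5/10 + 1 = 6.0000.
        Var[R] = 2*n_A*n_B*(2*n_A*n_B - n_A - n_B) / ((n_A+n_B)^2 * (n_A+n_B-1)) = 2000/900 = 2.2222.
        SD[R] = 1.4907.
Step 4: Continuity-corrected z = (R - 0.5 - E[R]) / SD[R] = (8 - 0.5 - 6.0000) / 1.4907 = 1.0062.
Step 5: Two-sided p-value via normal approximation = 2*(1 - Phi(|z|)) = 0.314305.
Step 6: alpha = 0.05. fail to reject H0.

R = 8, z = 1.0062, p = 0.314305, fail to reject H0.


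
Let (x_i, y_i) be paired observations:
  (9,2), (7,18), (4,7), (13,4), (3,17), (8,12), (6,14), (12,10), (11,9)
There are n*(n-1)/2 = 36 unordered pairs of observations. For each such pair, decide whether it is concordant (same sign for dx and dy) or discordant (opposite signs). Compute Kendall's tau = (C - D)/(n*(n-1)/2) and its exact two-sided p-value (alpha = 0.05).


Step 1: Enumerate the 36 unordered pairs (i,j) with i<j and classify each by sign(x_j-x_i) * sign(y_j-y_i).
  (1,2):dx=-2,dy=+16->D; (1,3):dx=-5,dy=+5->D; (1,4):dx=+4,dy=+2->C; (1,5):dx=-6,dy=+15->D
  (1,6):dx=-1,dy=+10->D; (1,7):dx=-3,dy=+12->D; (1,8):dx=+3,dy=+8->C; (1,9):dx=+2,dy=+7->C
  (2,3):dx=-3,dy=-11->C; (2,4):dx=+6,dy=-14->D; (2,5):dx=-4,dy=-1->C; (2,6):dx=+1,dy=-6->D
  (2,7):dx=-1,dy=-4->C; (2,8):dx=+5,dy=-8->D; (2,9):dx=+4,dy=-9->D; (3,4):dx=+9,dy=-3->D
  (3,5):dx=-1,dy=+10->D; (3,6):dx=+4,dy=+5->C; (3,7):dx=+2,dy=+7->C; (3,8):dx=+8,dy=+3->C
  (3,9):dx=+7,dy=+2->C; (4,5):dx=-10,dy=+13->D; (4,6):dx=-5,dy=+8->D; (4,7):dx=-7,dy=+10->D
  (4,8):dx=-1,dy=+6->D; (4,9):dx=-2,dy=+5->D; (5,6):dx=+5,dy=-5->D; (5,7):dx=+3,dy=-3->D
  (5,8):dx=+9,dy=-7->D; (5,9):dx=+8,dy=-8->D; (6,7):dx=-2,dy=+2->D; (6,8):dx=+4,dy=-2->D
  (6,9):dx=+3,dy=-3->D; (7,8):dx=+6,dy=-4->D; (7,9):dx=+5,dy=-5->D; (8,9):dx=-1,dy=-1->C
Step 2: C = 11, D = 25, total pairs = 36.
Step 3: tau = (C - D)/(n(n-1)/2) = (11 - 25)/36 = -0.388889.
Step 4: Exact two-sided p-value (enumerate n! = 362880 permutations of y under H0): p = 0.180181.
Step 5: alpha = 0.05. fail to reject H0.

tau_b = -0.3889 (C=11, D=25), p = 0.180181, fail to reject H0.


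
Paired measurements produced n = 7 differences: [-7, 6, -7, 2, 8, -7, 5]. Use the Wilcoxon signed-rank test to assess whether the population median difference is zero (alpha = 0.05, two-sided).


Step 1: Drop any zero differences (none here) and take |d_i|.
|d| = [7, 6, 7, 2, 8, 7, 5]
Step 2: Midrank |d_i| (ties get averaged ranks).
ranks: |7|->5, |6|->3, |7|->5, |2|->1, |8|->7, |7|->5, |5|->2
Step 3: Attach original signs; sum ranks with positive sign and with negative sign.
W+ = 3 + 1 + 7 + 2 = 13
W- = 5 + 5 + 5 = 15
(Check: W+ + W- = 28 should equal n(n+1)/2 = 28.)
Step 4: Test statistic W = min(W+, W-) = 13.
Step 5: Ties in |d|, so use the tie-corrected normal approximation.
        E[W] = n(n+1)/4 = 7*8/4 = 14.
        Tie groups: |d|=7 (t=3); sum(t^3 - t) = 24.
        Var[W] = n(n+1)(2n+1)/24 - sum(t^3-t)/48 = 840/24 - 24/48 = 34.5.
        z = (W - E[W]) / sqrt(Var[W]) = (13 - 14) / 5.8737 = -0.1703.
        Two-sided p = 2*Phi(z) = 0.864813.
Step 6: alpha = 0.05. fail to reject H0.

W+ = 13, W- = 15, W = min = 13, p = 0.864813, fail to reject H0.


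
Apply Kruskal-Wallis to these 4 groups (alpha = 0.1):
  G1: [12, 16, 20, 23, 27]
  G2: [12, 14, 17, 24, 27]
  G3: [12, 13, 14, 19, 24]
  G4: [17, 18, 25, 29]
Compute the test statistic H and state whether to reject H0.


Step 1: Combine all N = 19 observations and assign midranks.
sorted (value, group, rank): (12,G1,2), (12,G2,2), (12,G3,2), (13,G3,4), (14,G2,5.5), (14,G3,5.5), (16,G1,7), (17,G2,8.5), (17,G4,8.5), (18,G4,10), (19,G3,11), (20,G1,12), (23,G1,13), (24,G2,14.5), (24,G3,14.5), (25,G4,16), (27,G1,17.5), (27,G2,17.5), (29,G4,19)
Step 2: Sum ranks within each group.
R_1 = 51.5 (n_1 = 5)
R_2 = 48 (n_2 = 5)
R_3 = 37 (n_3 = 5)
R_4 = 53.5 (n_4 = 4)
Step 3: H = 12/(N(N+1)) * sum(R_i^2/n_i) - 3(N+1)
     = 12/(19*20) * (51.5^2/5 + 48^2/5 + 37^2/5 + 53.5^2/4) - 3*20
     = 0.031579 * 1980.61 - 60
     = 2.545658.
Step 4: Ties present; correction factor C = 1 - 48/(19^3 - 19) = 0.992982. Corrected H = 2.545658 / 0.992982 = 2.563648.
Step 5: Under H0, H ~ chi^2(3); p-value = 0.463898.
Step 6: alpha = 0.1. fail to reject H0.

H = 2.5636, df = 3, p = 0.463898, fail to reject H0.


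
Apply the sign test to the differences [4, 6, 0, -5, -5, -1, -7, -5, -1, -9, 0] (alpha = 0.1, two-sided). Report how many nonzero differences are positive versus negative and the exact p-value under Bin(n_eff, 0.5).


Step 1: Discard zero differences. Original n = 11; n_eff = number of nonzero differences = 9.
Nonzero differences (with sign): +4, +6, -5, -5, -1, -7, -5, -1, -9
Step 2: Count signs: positive = 2, negative = 7.
Step 3: Under H0: P(positive) = 0.5, so the number of positives S ~ Bin(9, 0.5).
Step 4: Two-sided exact p-value = sum of Bin(9,0.5) probabilities at or below the observed probability = 0.179688.
Step 5: alpha = 0.1. fail to reject H0.

n_eff = 9, pos = 2, neg = 7, p = 0.179688, fail to reject H0.


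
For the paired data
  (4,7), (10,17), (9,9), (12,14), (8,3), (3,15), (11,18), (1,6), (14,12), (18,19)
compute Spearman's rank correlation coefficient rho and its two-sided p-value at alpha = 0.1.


Step 1: Rank x and y separately (midranks; no ties here).
rank(x): 4->3, 10->6, 9->5, 12->8, 8->4, 3->2, 11->7, 1->1, 14->9, 18->10
rank(y): 7->3, 17->8, 9->4, 14->6, 3->1, 15->7, 18->9, 6->2, 12->5, 19->10
Step 2: d_i = R_x(i) - R_y(i); compute d_i^2.
  (3-3)^2=0, (6-8)^2=4, (5-4)^2=1, (8-6)^2=4, (4-1)^2=9, (2-7)^2=25, (7-9)^2=4, (1-2)^2=1, (9-5)^2=16, (10-10)^2=0
sum(d^2) = 64.
Step 3: rho = 1 - 6*64 / (10*(10^2 - 1)) = 1 - 384/990 = 0.612121.
Step 4: Under H0, t = rho * sqrt((n-2)/(1-rho^2)) = 2.1895 ~ t(8).
Step 5: Two-sided p-value from the t-distribution with 8 df = 0.059972.
Step 6: alpha = 0.1. reject H0.

rho = 0.6121, p = 0.059972, reject H0 at alpha = 0.1.


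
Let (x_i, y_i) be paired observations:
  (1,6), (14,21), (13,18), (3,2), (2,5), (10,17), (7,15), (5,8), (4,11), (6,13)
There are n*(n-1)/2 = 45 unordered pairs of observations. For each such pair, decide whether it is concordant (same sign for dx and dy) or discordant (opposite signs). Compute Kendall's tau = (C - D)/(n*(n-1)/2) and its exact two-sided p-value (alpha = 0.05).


Step 1: Enumerate the 45 unordered pairs (i,j) with i<j and classify each by sign(x_j-x_i) * sign(y_j-y_i).
  (1,2):dx=+13,dy=+15->C; (1,3):dx=+12,dy=+12->C; (1,4):dx=+2,dy=-4->D; (1,5):dx=+1,dy=-1->D
  (1,6):dx=+9,dy=+11->C; (1,7):dx=+6,dy=+9->C; (1,8):dx=+4,dy=+2->C; (1,9):dx=+3,dy=+5->C
  (1,10):dx=+5,dy=+7->C; (2,3):dx=-1,dy=-3->C; (2,4):dx=-11,dy=-19->C; (2,5):dx=-12,dy=-16->C
  (2,6):dx=-4,dy=-4->C; (2,7):dx=-7,dy=-6->C; (2,8):dx=-9,dy=-13->C; (2,9):dx=-10,dy=-10->C
  (2,10):dx=-8,dy=-8->C; (3,4):dx=-10,dy=-16->C; (3,5):dx=-11,dy=-13->C; (3,6):dx=-3,dy=-1->C
  (3,7):dx=-6,dy=-3->C; (3,8):dx=-8,dy=-10->C; (3,9):dx=-9,dy=-7->C; (3,10):dx=-7,dy=-5->C
  (4,5):dx=-1,dy=+3->D; (4,6):dx=+7,dy=+15->C; (4,7):dx=+4,dy=+13->C; (4,8):dx=+2,dy=+6->C
  (4,9):dx=+1,dy=+9->C; (4,10):dx=+3,dy=+11->C; (5,6):dx=+8,dy=+12->C; (5,7):dx=+5,dy=+10->C
  (5,8):dx=+3,dy=+3->C; (5,9):dx=+2,dy=+6->C; (5,10):dx=+4,dy=+8->C; (6,7):dx=-3,dy=-2->C
  (6,8):dx=-5,dy=-9->C; (6,9):dx=-6,dy=-6->C; (6,10):dx=-4,dy=-4->C; (7,8):dx=-2,dy=-7->C
  (7,9):dx=-3,dy=-4->C; (7,10):dx=-1,dy=-2->C; (8,9):dx=-1,dy=+3->D; (8,10):dx=+1,dy=+5->C
  (9,10):dx=+2,dy=+2->C
Step 2: C = 41, D = 4, total pairs = 45.
Step 3: tau = (C - D)/(n(n-1)/2) = (41 - 4)/45 = 0.822222.
Step 4: Exact two-sided p-value (enumerate n! = 3628800 permutations of y under H0): p = 0.000358.
Step 5: alpha = 0.05. reject H0.

tau_b = 0.8222 (C=41, D=4), p = 0.000358, reject H0.


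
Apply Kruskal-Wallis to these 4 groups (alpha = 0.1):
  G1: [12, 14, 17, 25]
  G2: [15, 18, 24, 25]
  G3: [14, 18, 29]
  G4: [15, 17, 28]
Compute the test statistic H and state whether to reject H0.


Step 1: Combine all N = 14 observations and assign midranks.
sorted (value, group, rank): (12,G1,1), (14,G1,2.5), (14,G3,2.5), (15,G2,4.5), (15,G4,4.5), (17,G1,6.5), (17,G4,6.5), (18,G2,8.5), (18,G3,8.5), (24,G2,10), (25,G1,11.5), (25,G2,11.5), (28,G4,13), (29,G3,14)
Step 2: Sum ranks within each group.
R_1 = 21.5 (n_1 = 4)
R_2 = 34.5 (n_2 = 4)
R_3 = 25 (n_3 = 3)
R_4 = 24 (n_4 = 3)
Step 3: H = 12/(N(N+1)) * sum(R_i^2/n_i) - 3(N+1)
     = 12/(14*15) * (21.5^2/4 + 34.5^2/4 + 25^2/3 + 24^2/3) - 3*15
     = 0.057143 * 813.458 - 45
     = 1.483333.
Step 4: Ties present; correction factor C = 1 - 30/(14^3 - 14) = 0.989011. Corrected H = 1.483333 / 0.989011 = 1.499815.
Step 5: Under H0, H ~ chi^2(3); p-value = 0.682313.
Step 6: alpha = 0.1. fail to reject H0.

H = 1.4998, df = 3, p = 0.682313, fail to reject H0.


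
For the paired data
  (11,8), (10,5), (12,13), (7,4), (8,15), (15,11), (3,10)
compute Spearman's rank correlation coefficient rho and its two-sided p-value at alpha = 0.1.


Step 1: Rank x and y separately (midranks; no ties here).
rank(x): 11->5, 10->4, 12->6, 7->2, 8->3, 15->7, 3->1
rank(y): 8->3, 5->2, 13->6, 4->1, 15->7, 11->5, 10->4
Step 2: d_i = R_x(i) - R_y(i); compute d_i^2.
  (5-3)^2=4, (4-2)^2=4, (6-6)^2=0, (2-1)^2=1, (3-7)^2=16, (7-5)^2=4, (1-4)^2=9
sum(d^2) = 38.
Step 3: rho = 1 - 6*38 / (7*(7^2 - 1)) = 1 - 228/336 = 0.321429.
Step 4: Under H0, t = rho * sqrt((n-2)/(1-rho^2)) = 0.7590 ~ t(5).
Step 5: Two-sided p-value from the t-distribution with 5 df = 0.482072.
Step 6: alpha = 0.1. fail to reject H0.

rho = 0.3214, p = 0.482072, fail to reject H0 at alpha = 0.1.


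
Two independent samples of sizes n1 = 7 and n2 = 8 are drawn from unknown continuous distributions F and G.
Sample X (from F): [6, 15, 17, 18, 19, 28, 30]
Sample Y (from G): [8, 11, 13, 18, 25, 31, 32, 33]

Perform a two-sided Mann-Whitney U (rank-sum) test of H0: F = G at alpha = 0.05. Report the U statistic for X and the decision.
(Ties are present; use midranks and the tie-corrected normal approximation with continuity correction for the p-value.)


Step 1: Combine and sort all 15 observations; assign midranks.
sorted (value, group): (6,X), (8,Y), (11,Y), (13,Y), (15,X), (17,X), (18,X), (18,Y), (19,X), (25,Y), (28,X), (30,X), (31,Y), (32,Y), (33,Y)
ranks: 6->1, 8->2, 11->3, 13->4, 15->5, 17->6, 18->7.5, 18->7.5, 19->9, 25->10, 28->11, 30->12, 31->13, 32->14, 33->15
Step 2: Rank sum for X: R1 = 1 + 5 + 6 + 7.5 + 9 + 11 + 12 = 51.5.
Step 3: U_X = R1 - n1(n1+1)/2 = 51.5 - 7*8/2 = 51.5 - 28 = 23.5.
       U_Y = n1*n2 - U_X = 56 - 23.5 = 32.5.
Step 4: Ties are present, so use the tie-corrected normal approximation (with continuity correction) for the p-value.
Step 5: p-value = 0.643132; compare to alpha = 0.05. fail to reject H0.

U_X = 23.5, p = 0.643132, fail to reject H0 at alpha = 0.05.


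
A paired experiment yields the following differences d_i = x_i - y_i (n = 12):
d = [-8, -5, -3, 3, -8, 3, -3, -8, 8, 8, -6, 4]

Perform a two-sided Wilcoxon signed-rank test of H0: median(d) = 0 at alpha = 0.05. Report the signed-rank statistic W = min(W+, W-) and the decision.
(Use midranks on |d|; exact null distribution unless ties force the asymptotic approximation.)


Step 1: Drop any zero differences (none here) and take |d_i|.
|d| = [8, 5, 3, 3, 8, 3, 3, 8, 8, 8, 6, 4]
Step 2: Midrank |d_i| (ties get averaged ranks).
ranks: |8|->10, |5|->6, |3|->2.5, |3|->2.5, |8|->10, |3|->2.5, |3|->2.5, |8|->10, |8|->10, |8|->10, |6|->7, |4|->5
Step 3: Attach original signs; sum ranks with positive sign and with negative sign.
W+ = 2.5 + 2.5 + 10 + 10 + 5 = 30
W- = 10 + 6 + 2.5 + 10 + 2.5 + 10 + 7 = 48
(Check: W+ + W- = 78 should equal n(n+1)/2 = 78.)
Step 4: Test statistic W = min(W+, W-) = 30.
Step 5: Ties in |d|, so use the tie-corrected normal approximation.
        E[W] = n(n+1)/4 = 12*13/4 = 39.
        Tie groups: |d|=3 (t=4), |d|=8 (t=5); sum(t^3 - t) = 180.
        Var[W] = n(n+1)(2n+1)/24 - sum(t^3-t)/48 = 3900/24 - 180/48 = 158.75.
        z = (W - E[W]) / sqrt(Var[W]) = (30 - 39) / 12.5996 = -0.7143.
        Two-sided p = 2*Phi(z) = 0.475037.
Step 6: alpha = 0.05. fail to reject H0.

W+ = 30, W- = 48, W = min = 30, p = 0.475037, fail to reject H0.


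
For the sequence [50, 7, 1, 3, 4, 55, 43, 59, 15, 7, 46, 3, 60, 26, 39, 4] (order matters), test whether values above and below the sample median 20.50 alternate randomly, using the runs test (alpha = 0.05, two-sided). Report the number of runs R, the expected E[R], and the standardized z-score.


Step 1: Compute median = 20.50; label A = above, B = below.
Labels in order: ABBBBAAABBABAAAB  (n_A = 8, n_B = 8)
Step 2: Count runs R = 8.
Step 3: Under H0 (random ordering), E[R] = 2*n_A*n_B/(n_A+n_B) + 1 = 2*8*8/16 + 1 = 9.0000.
        Var[R] = 2*n_A*n_B*(2*n_A*n_B - n_A - n_B) / ((n_A+n_B)^2 * (n_A+n_B-1)) = 14336/3840 = 3.7333.
        SD[R] = 1.9322.
Step 4: Continuity-corrected z = (R + 0.5 - E[R]) / SD[R] = (8 + 0.5 - 9.0000) / 1.9322 = -0.2588.
Step 5: Two-sided p-value via normal approximation = 2*(1 - Phi(|z|)) = 0.795809.
Step 6: alpha = 0.05. fail to reject H0.

R = 8, z = -0.2588, p = 0.795809, fail to reject H0.


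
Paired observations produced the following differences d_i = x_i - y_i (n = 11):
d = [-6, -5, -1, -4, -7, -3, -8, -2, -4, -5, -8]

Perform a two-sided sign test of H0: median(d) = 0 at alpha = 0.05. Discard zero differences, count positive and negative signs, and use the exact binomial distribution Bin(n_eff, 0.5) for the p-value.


Step 1: Discard zero differences. Original n = 11; n_eff = number of nonzero differences = 11.
Nonzero differences (with sign): -6, -5, -1, -4, -7, -3, -8, -2, -4, -5, -8
Step 2: Count signs: positive = 0, negative = 11.
Step 3: Under H0: P(positive) = 0.5, so the number of positives S ~ Bin(11, 0.5).
Step 4: Two-sided exact p-value = sum of Bin(11,0.5) probabilities at or below the observed probability = 0.000977.
Step 5: alpha = 0.05. reject H0.

n_eff = 11, pos = 0, neg = 11, p = 0.000977, reject H0.


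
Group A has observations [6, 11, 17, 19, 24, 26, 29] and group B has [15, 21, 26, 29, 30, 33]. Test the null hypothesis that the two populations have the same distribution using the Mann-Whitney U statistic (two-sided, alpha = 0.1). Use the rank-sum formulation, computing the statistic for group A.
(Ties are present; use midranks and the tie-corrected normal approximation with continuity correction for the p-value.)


Step 1: Combine and sort all 13 observations; assign midranks.
sorted (value, group): (6,X), (11,X), (15,Y), (17,X), (19,X), (21,Y), (24,X), (26,X), (26,Y), (29,X), (29,Y), (30,Y), (33,Y)
ranks: 6->1, 11->2, 15->3, 17->4, 19->5, 21->6, 24->7, 26->8.5, 26->8.5, 29->10.5, 29->10.5, 30->12, 33->13
Step 2: Rank sum for X: R1 = 1 + 2 + 4 + 5 + 7 + 8.5 + 10.5 = 38.
Step 3: U_X = R1 - n1(n1+1)/2 = 38 - 7*8/2 = 38 - 28 = 10.
       U_Y = n1*n2 - U_X = 42 - 10 = 32.
Step 4: Ties are present, so use the tie-corrected normal approximation (with continuity correction) for the p-value.
Step 5: p-value = 0.132546; compare to alpha = 0.1. fail to reject H0.

U_X = 10, p = 0.132546, fail to reject H0 at alpha = 0.1.


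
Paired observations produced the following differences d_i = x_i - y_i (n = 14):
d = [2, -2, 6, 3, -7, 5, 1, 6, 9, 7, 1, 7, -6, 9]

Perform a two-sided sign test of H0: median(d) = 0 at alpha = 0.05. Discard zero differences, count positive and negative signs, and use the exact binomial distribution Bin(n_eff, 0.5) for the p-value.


Step 1: Discard zero differences. Original n = 14; n_eff = number of nonzero differences = 14.
Nonzero differences (with sign): +2, -2, +6, +3, -7, +5, +1, +6, +9, +7, +1, +7, -6, +9
Step 2: Count signs: positive = 11, negative = 3.
Step 3: Under H0: P(positive) = 0.5, so the number of positives S ~ Bin(14, 0.5).
Step 4: Two-sided exact p-value = sum of Bin(14,0.5) probabilities at or below the observed probability = 0.057373.
Step 5: alpha = 0.05. fail to reject H0.

n_eff = 14, pos = 11, neg = 3, p = 0.057373, fail to reject H0.


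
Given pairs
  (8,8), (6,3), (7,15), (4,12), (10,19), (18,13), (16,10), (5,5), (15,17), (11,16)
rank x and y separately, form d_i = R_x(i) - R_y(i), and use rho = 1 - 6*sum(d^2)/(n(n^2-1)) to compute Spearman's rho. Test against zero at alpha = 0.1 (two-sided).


Step 1: Rank x and y separately (midranks; no ties here).
rank(x): 8->5, 6->3, 7->4, 4->1, 10->6, 18->10, 16->9, 5->2, 15->8, 11->7
rank(y): 8->3, 3->1, 15->7, 12->5, 19->10, 13->6, 10->4, 5->2, 17->9, 16->8
Step 2: d_i = R_x(i) - R_y(i); compute d_i^2.
  (5-3)^2=4, (3-1)^2=4, (4-7)^2=9, (1-5)^2=16, (6-10)^2=16, (10-6)^2=16, (9-4)^2=25, (2-2)^2=0, (8-9)^2=1, (7-8)^2=1
sum(d^2) = 92.
Step 3: rho = 1 - 6*92 / (10*(10^2 - 1)) = 1 - 552/990 = 0.442424.
Step 4: Under H0, t = rho * sqrt((n-2)/(1-rho^2)) = 1.3954 ~ t(8).
Step 5: Two-sided p-value from the t-distribution with 8 df = 0.200423.
Step 6: alpha = 0.1. fail to reject H0.

rho = 0.4424, p = 0.200423, fail to reject H0 at alpha = 0.1.


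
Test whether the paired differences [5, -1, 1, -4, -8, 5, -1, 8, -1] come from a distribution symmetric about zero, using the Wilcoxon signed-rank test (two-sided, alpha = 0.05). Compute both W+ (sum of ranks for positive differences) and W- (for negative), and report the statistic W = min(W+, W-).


Step 1: Drop any zero differences (none here) and take |d_i|.
|d| = [5, 1, 1, 4, 8, 5, 1, 8, 1]
Step 2: Midrank |d_i| (ties get averaged ranks).
ranks: |5|->6.5, |1|->2.5, |1|->2.5, |4|->5, |8|->8.5, |5|->6.5, |1|->2.5, |8|->8.5, |1|->2.5
Step 3: Attach original signs; sum ranks with positive sign and with negative sign.
W+ = 6.5 + 2.5 + 6.5 + 8.5 = 24
W- = 2.5 + 5 + 8.5 + 2.5 + 2.5 = 21
(Check: W+ + W- = 45 should equal n(n+1)/2 = 45.)
Step 4: Test statistic W = min(W+, W-) = 21.
Step 5: Ties in |d|, so use the tie-corrected normal approximation.
        E[W] = n(n+1)/4 = 9*10/4 = 22.5.
        Tie groups: |d|=1 (t=4), |d|=5 (t=2), |d|=8 (t=2); sum(t^3 - t) = 72.
        Var[W] = n(n+1)(2n+1)/24 - sum(t^3-t)/48 = 1710/24 - 72/48 = 69.75.
        z = (W - E[W]) / sqrt(Var[W]) = (21 - 22.5) / 8.3516 = -0.1796.
        Two-sided p = 2*Phi(z) = 0.857462.
Step 6: alpha = 0.05. fail to reject H0.

W+ = 24, W- = 21, W = min = 21, p = 0.857462, fail to reject H0.


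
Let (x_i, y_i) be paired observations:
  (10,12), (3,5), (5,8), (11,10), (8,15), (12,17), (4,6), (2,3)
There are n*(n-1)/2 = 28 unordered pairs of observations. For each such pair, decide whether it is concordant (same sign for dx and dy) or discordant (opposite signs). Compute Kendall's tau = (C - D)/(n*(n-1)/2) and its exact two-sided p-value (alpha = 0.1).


Step 1: Enumerate the 28 unordered pairs (i,j) with i<j and classify each by sign(x_j-x_i) * sign(y_j-y_i).
  (1,2):dx=-7,dy=-7->C; (1,3):dx=-5,dy=-4->C; (1,4):dx=+1,dy=-2->D; (1,5):dx=-2,dy=+3->D
  (1,6):dx=+2,dy=+5->C; (1,7):dx=-6,dy=-6->C; (1,8):dx=-8,dy=-9->C; (2,3):dx=+2,dy=+3->C
  (2,4):dx=+8,dy=+5->C; (2,5):dx=+5,dy=+10->C; (2,6):dx=+9,dy=+12->C; (2,7):dx=+1,dy=+1->C
  (2,8):dx=-1,dy=-2->C; (3,4):dx=+6,dy=+2->C; (3,5):dx=+3,dy=+7->C; (3,6):dx=+7,dy=+9->C
  (3,7):dx=-1,dy=-2->C; (3,8):dx=-3,dy=-5->C; (4,5):dx=-3,dy=+5->D; (4,6):dx=+1,dy=+7->C
  (4,7):dx=-7,dy=-4->C; (4,8):dx=-9,dy=-7->C; (5,6):dx=+4,dy=+2->C; (5,7):dx=-4,dy=-9->C
  (5,8):dx=-6,dy=-12->C; (6,7):dx=-8,dy=-11->C; (6,8):dx=-10,dy=-14->C; (7,8):dx=-2,dy=-3->C
Step 2: C = 25, D = 3, total pairs = 28.
Step 3: tau = (C - D)/(n(n-1)/2) = (25 - 3)/28 = 0.785714.
Step 4: Exact two-sided p-value (enumerate n! = 40320 permutations of y under H0): p = 0.005506.
Step 5: alpha = 0.1. reject H0.

tau_b = 0.7857 (C=25, D=3), p = 0.005506, reject H0.


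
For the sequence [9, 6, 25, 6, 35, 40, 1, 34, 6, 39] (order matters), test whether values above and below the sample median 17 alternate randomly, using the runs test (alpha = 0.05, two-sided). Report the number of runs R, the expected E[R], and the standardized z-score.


Step 1: Compute median = 17; label A = above, B = below.
Labels in order: BBABAABABA  (n_A = 5, n_B = 5)
Step 2: Count runs R = 8.
Step 3: Under H0 (random ordering), E[R] = 2*n_A*n_B/(n_A+n_B) + 1 = 2*5*5/10 + 1 = 6.0000.
        Var[R] = 2*n_A*n_B*(2*n_A*n_B - n_A - n_B) / ((n_A+n_B)^2 * (n_A+n_B-1)) = 2000/900 = 2.2222.
        SD[R] = 1.4907.
Step 4: Continuity-corrected z = (R - 0.5 - E[R]) / SD[R] = (8 - 0.5 - 6.0000) / 1.4907 = 1.0062.
Step 5: Two-sided p-value via normal approximation = 2*(1 - Phi(|z|)) = 0.314305.
Step 6: alpha = 0.05. fail to reject H0.

R = 8, z = 1.0062, p = 0.314305, fail to reject H0.


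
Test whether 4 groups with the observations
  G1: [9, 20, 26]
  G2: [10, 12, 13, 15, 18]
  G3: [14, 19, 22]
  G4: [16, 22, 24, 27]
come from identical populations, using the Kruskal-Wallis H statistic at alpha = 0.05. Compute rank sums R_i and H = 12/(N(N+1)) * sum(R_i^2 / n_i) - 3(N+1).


Step 1: Combine all N = 15 observations and assign midranks.
sorted (value, group, rank): (9,G1,1), (10,G2,2), (12,G2,3), (13,G2,4), (14,G3,5), (15,G2,6), (16,G4,7), (18,G2,8), (19,G3,9), (20,G1,10), (22,G3,11.5), (22,G4,11.5), (24,G4,13), (26,G1,14), (27,G4,15)
Step 2: Sum ranks within each group.
R_1 = 25 (n_1 = 3)
R_2 = 23 (n_2 = 5)
R_3 = 25.5 (n_3 = 3)
R_4 = 46.5 (n_4 = 4)
Step 3: H = 12/(N(N+1)) * sum(R_i^2/n_i) - 3(N+1)
     = 12/(15*16) * (25^2/3 + 23^2/5 + 25.5^2/3 + 46.5^2/4) - 3*16
     = 0.050000 * 1071.45 - 48
     = 5.572292.
Step 4: Ties present; correction factor C = 1 - 6/(15^3 - 15) = 0.998214. Corrected H = 5.572292 / 0.998214 = 5.582260.
Step 5: Under H0, H ~ chi^2(3); p-value = 0.133801.
Step 6: alpha = 0.05. fail to reject H0.

H = 5.5823, df = 3, p = 0.133801, fail to reject H0.


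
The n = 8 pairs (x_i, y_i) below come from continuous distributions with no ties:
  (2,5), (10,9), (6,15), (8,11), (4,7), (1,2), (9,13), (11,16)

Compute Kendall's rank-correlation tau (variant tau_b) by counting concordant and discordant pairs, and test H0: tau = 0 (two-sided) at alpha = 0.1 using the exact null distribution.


Step 1: Enumerate the 28 unordered pairs (i,j) with i<j and classify each by sign(x_j-x_i) * sign(y_j-y_i).
  (1,2):dx=+8,dy=+4->C; (1,3):dx=+4,dy=+10->C; (1,4):dx=+6,dy=+6->C; (1,5):dx=+2,dy=+2->C
  (1,6):dx=-1,dy=-3->C; (1,7):dx=+7,dy=+8->C; (1,8):dx=+9,dy=+11->C; (2,3):dx=-4,dy=+6->D
  (2,4):dx=-2,dy=+2->D; (2,5):dx=-6,dy=-2->C; (2,6):dx=-9,dy=-7->C; (2,7):dx=-1,dy=+4->D
  (2,8):dx=+1,dy=+7->C; (3,4):dx=+2,dy=-4->D; (3,5):dx=-2,dy=-8->C; (3,6):dx=-5,dy=-13->C
  (3,7):dx=+3,dy=-2->D; (3,8):dx=+5,dy=+1->C; (4,5):dx=-4,dy=-4->C; (4,6):dx=-7,dy=-9->C
  (4,7):dx=+1,dy=+2->C; (4,8):dx=+3,dy=+5->C; (5,6):dx=-3,dy=-5->C; (5,7):dx=+5,dy=+6->C
  (5,8):dx=+7,dy=+9->C; (6,7):dx=+8,dy=+11->C; (6,8):dx=+10,dy=+14->C; (7,8):dx=+2,dy=+3->C
Step 2: C = 23, D = 5, total pairs = 28.
Step 3: tau = (C - D)/(n(n-1)/2) = (23 - 5)/28 = 0.642857.
Step 4: Exact two-sided p-value (enumerate n! = 40320 permutations of y under H0): p = 0.031151.
Step 5: alpha = 0.1. reject H0.

tau_b = 0.6429 (C=23, D=5), p = 0.031151, reject H0.


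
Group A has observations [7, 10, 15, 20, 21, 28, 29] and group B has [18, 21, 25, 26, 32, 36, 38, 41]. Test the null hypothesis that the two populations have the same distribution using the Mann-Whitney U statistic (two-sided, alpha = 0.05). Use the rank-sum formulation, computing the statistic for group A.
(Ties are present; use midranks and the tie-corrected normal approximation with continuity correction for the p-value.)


Step 1: Combine and sort all 15 observations; assign midranks.
sorted (value, group): (7,X), (10,X), (15,X), (18,Y), (20,X), (21,X), (21,Y), (25,Y), (26,Y), (28,X), (29,X), (32,Y), (36,Y), (38,Y), (41,Y)
ranks: 7->1, 10->2, 15->3, 18->4, 20->5, 21->6.5, 21->6.5, 25->8, 26->9, 28->10, 29->11, 32->12, 36->13, 38->14, 41->15
Step 2: Rank sum for X: R1 = 1 + 2 + 3 + 5 + 6.5 + 10 + 11 = 38.5.
Step 3: U_X = R1 - n1(n1+1)/2 = 38.5 - 7*8/2 = 38.5 - 28 = 10.5.
       U_Y = n1*n2 - U_X = 56 - 10.5 = 45.5.
Step 4: Ties are present, so use the tie-corrected normal approximation (with continuity correction) for the p-value.
Step 5: p-value = 0.048939; compare to alpha = 0.05. reject H0.

U_X = 10.5, p = 0.048939, reject H0 at alpha = 0.05.


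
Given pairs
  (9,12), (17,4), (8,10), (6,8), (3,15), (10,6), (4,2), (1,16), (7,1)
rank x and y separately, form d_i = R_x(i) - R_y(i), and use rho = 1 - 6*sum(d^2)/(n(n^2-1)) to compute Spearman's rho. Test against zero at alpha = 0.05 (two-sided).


Step 1: Rank x and y separately (midranks; no ties here).
rank(x): 9->7, 17->9, 8->6, 6->4, 3->2, 10->8, 4->3, 1->1, 7->5
rank(y): 12->7, 4->3, 10->6, 8->5, 15->8, 6->4, 2->2, 16->9, 1->1
Step 2: d_i = R_x(i) - R_y(i); compute d_i^2.
  (7-7)^2=0, (9-3)^2=36, (6-6)^2=0, (4-5)^2=1, (2-8)^2=36, (8-4)^2=16, (3-2)^2=1, (1-9)^2=64, (5-1)^2=16
sum(d^2) = 170.
Step 3: rho = 1 - 6*170 / (9*(9^2 - 1)) = 1 - 1020/720 = -0.416667.
Step 4: Under H0, t = rho * sqrt((n-2)/(1-rho^2)) = -1.2127 ~ t(7).
Step 5: Two-sided p-value from the t-distribution with 7 df = 0.264586.
Step 6: alpha = 0.05. fail to reject H0.

rho = -0.4167, p = 0.264586, fail to reject H0 at alpha = 0.05.


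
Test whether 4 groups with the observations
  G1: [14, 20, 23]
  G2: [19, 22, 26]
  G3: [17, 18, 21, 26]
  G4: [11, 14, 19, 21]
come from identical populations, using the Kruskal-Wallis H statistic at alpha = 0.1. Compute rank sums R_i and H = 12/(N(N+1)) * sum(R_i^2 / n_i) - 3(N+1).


Step 1: Combine all N = 14 observations and assign midranks.
sorted (value, group, rank): (11,G4,1), (14,G1,2.5), (14,G4,2.5), (17,G3,4), (18,G3,5), (19,G2,6.5), (19,G4,6.5), (20,G1,8), (21,G3,9.5), (21,G4,9.5), (22,G2,11), (23,G1,12), (26,G2,13.5), (26,G3,13.5)
Step 2: Sum ranks within each group.
R_1 = 22.5 (n_1 = 3)
R_2 = 31 (n_2 = 3)
R_3 = 32 (n_3 = 4)
R_4 = 19.5 (n_4 = 4)
Step 3: H = 12/(N(N+1)) * sum(R_i^2/n_i) - 3(N+1)
     = 12/(14*15) * (22.5^2/3 + 31^2/3 + 32^2/4 + 19.5^2/4) - 3*15
     = 0.057143 * 840.146 - 45
     = 3.008333.
Step 4: Ties present; correction factor C = 1 - 24/(14^3 - 14) = 0.991209. Corrected H = 3.008333 / 0.991209 = 3.035015.
Step 5: Under H0, H ~ chi^2(3); p-value = 0.386258.
Step 6: alpha = 0.1. fail to reject H0.

H = 3.0350, df = 3, p = 0.386258, fail to reject H0.


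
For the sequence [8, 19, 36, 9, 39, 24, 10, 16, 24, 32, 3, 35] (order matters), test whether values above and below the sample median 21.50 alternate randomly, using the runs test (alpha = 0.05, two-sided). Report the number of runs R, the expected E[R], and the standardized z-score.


Step 1: Compute median = 21.50; label A = above, B = below.
Labels in order: BBABAABBAABA  (n_A = 6, n_B = 6)
Step 2: Count runs R = 8.
Step 3: Under H0 (random ordering), E[R] = 2*n_A*n_B/(n_A+n_B) + 1 = 2*6*6/12 + 1 = 7.0000.
        Var[R] = 2*n_A*n_B*(2*n_A*n_B - n_A - n_B) / ((n_A+n_B)^2 * (n_A+n_B-1)) = 4320/1584 = 2.7273.
        SD[R] = 1.6514.
Step 4: Continuity-corrected z = (R - 0.5 - E[R]) / SD[R] = (8 - 0.5 - 7.0000) / 1.6514 = 0.3028.
Step 5: Two-sided p-value via normal approximation = 2*(1 - Phi(|z|)) = 0.762069.
Step 6: alpha = 0.05. fail to reject H0.

R = 8, z = 0.3028, p = 0.762069, fail to reject H0.


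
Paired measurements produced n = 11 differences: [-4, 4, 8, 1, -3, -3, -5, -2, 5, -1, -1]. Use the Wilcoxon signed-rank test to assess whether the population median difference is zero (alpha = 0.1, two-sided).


Step 1: Drop any zero differences (none here) and take |d_i|.
|d| = [4, 4, 8, 1, 3, 3, 5, 2, 5, 1, 1]
Step 2: Midrank |d_i| (ties get averaged ranks).
ranks: |4|->7.5, |4|->7.5, |8|->11, |1|->2, |3|->5.5, |3|->5.5, |5|->9.5, |2|->4, |5|->9.5, |1|->2, |1|->2
Step 3: Attach original signs; sum ranks with positive sign and with negative sign.
W+ = 7.5 + 11 + 2 + 9.5 = 30
W- = 7.5 + 5.5 + 5.5 + 9.5 + 4 + 2 + 2 = 36
(Check: W+ + W- = 66 should equal n(n+1)/2 = 66.)
Step 4: Test statistic W = min(W+, W-) = 30.
Step 5: Ties in |d|, so use the tie-corrected normal approximation.
        E[W] = n(n+1)/4 = 11*12/4 = 33.
        Tie groups: |d|=1 (t=3), |d|=3 (t=2), |d|=4 (t=2), |d|=5 (t=2); sum(t^3 - t) = 42.
        Var[W] = n(n+1)(2n+1)/24 - sum(t^3-t)/48 = 3036/24 - 42/48 = 125.625.
        z = (W - E[W]) / sqrt(Var[W]) = (30 - 33) / 11.2083 = -0.2677.
        Two-sided p = 2*Phi(z) = 0.788961.
Step 6: alpha = 0.1. fail to reject H0.

W+ = 30, W- = 36, W = min = 30, p = 0.788961, fail to reject H0.


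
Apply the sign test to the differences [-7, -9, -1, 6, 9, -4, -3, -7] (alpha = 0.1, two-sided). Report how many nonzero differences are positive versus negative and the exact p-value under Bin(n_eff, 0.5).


Step 1: Discard zero differences. Original n = 8; n_eff = number of nonzero differences = 8.
Nonzero differences (with sign): -7, -9, -1, +6, +9, -4, -3, -7
Step 2: Count signs: positive = 2, negative = 6.
Step 3: Under H0: P(positive) = 0.5, so the number of positives S ~ Bin(8, 0.5).
Step 4: Two-sided exact p-value = sum of Bin(8,0.5) probabilities at or below the observed probability = 0.289062.
Step 5: alpha = 0.1. fail to reject H0.

n_eff = 8, pos = 2, neg = 6, p = 0.289062, fail to reject H0.


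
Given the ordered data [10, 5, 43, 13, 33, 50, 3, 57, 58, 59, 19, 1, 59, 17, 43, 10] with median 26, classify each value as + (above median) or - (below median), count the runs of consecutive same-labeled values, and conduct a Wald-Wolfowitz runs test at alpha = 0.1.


Step 1: Compute median = 26; label A = above, B = below.
Labels in order: BBABAABAAABBABAB  (n_A = 8, n_B = 8)
Step 2: Count runs R = 11.
Step 3: Under H0 (random ordering), E[R] = 2*n_A*n_B/(n_A+n_B) + 1 = 2*8*8/16 + 1 = 9.0000.
        Var[R] = 2*n_A*n_B*(2*n_A*n_B - n_A - n_B) / ((n_A+n_B)^2 * (n_A+n_B-1)) = 14336/3840 = 3.7333.
        SD[R] = 1.9322.
Step 4: Continuity-corrected z = (R - 0.5 - E[R]) / SD[R] = (11 - 0.5 - 9.0000) / 1.9322 = 0.7763.
Step 5: Two-sided p-value via normal approximation = 2*(1 - Phi(|z|)) = 0.437558.
Step 6: alpha = 0.1. fail to reject H0.

R = 11, z = 0.7763, p = 0.437558, fail to reject H0.


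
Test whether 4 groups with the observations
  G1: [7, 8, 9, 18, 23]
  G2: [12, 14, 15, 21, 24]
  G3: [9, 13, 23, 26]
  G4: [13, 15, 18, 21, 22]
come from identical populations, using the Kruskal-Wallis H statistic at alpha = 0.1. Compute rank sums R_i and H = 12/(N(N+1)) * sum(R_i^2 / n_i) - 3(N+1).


Step 1: Combine all N = 19 observations and assign midranks.
sorted (value, group, rank): (7,G1,1), (8,G1,2), (9,G1,3.5), (9,G3,3.5), (12,G2,5), (13,G3,6.5), (13,G4,6.5), (14,G2,8), (15,G2,9.5), (15,G4,9.5), (18,G1,11.5), (18,G4,11.5), (21,G2,13.5), (21,G4,13.5), (22,G4,15), (23,G1,16.5), (23,G3,16.5), (24,G2,18), (26,G3,19)
Step 2: Sum ranks within each group.
R_1 = 34.5 (n_1 = 5)
R_2 = 54 (n_2 = 5)
R_3 = 45.5 (n_3 = 4)
R_4 = 56 (n_4 = 5)
Step 3: H = 12/(N(N+1)) * sum(R_i^2/n_i) - 3(N+1)
     = 12/(19*20) * (34.5^2/5 + 54^2/5 + 45.5^2/4 + 56^2/5) - 3*20
     = 0.031579 * 1966.01 - 60
     = 2.084605.
Step 4: Ties present; correction factor C = 1 - 36/(19^3 - 19) = 0.994737. Corrected H = 2.084605 / 0.994737 = 2.095635.
Step 5: Under H0, H ~ chi^2(3); p-value = 0.552796.
Step 6: alpha = 0.1. fail to reject H0.

H = 2.0956, df = 3, p = 0.552796, fail to reject H0.


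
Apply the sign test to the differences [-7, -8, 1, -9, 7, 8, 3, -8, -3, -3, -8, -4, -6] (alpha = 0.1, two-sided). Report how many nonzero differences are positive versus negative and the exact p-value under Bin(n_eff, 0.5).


Step 1: Discard zero differences. Original n = 13; n_eff = number of nonzero differences = 13.
Nonzero differences (with sign): -7, -8, +1, -9, +7, +8, +3, -8, -3, -3, -8, -4, -6
Step 2: Count signs: positive = 4, negative = 9.
Step 3: Under H0: P(positive) = 0.5, so the number of positives S ~ Bin(13, 0.5).
Step 4: Two-sided exact p-value = sum of Bin(13,0.5) probabilities at or below the observed probability = 0.266846.
Step 5: alpha = 0.1. fail to reject H0.

n_eff = 13, pos = 4, neg = 9, p = 0.266846, fail to reject H0.


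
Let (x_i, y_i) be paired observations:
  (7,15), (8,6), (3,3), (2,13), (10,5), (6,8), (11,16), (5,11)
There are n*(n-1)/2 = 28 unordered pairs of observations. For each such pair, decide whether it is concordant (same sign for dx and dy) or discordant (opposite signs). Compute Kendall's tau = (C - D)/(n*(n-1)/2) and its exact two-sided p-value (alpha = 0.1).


Step 1: Enumerate the 28 unordered pairs (i,j) with i<j and classify each by sign(x_j-x_i) * sign(y_j-y_i).
  (1,2):dx=+1,dy=-9->D; (1,3):dx=-4,dy=-12->C; (1,4):dx=-5,dy=-2->C; (1,5):dx=+3,dy=-10->D
  (1,6):dx=-1,dy=-7->C; (1,7):dx=+4,dy=+1->C; (1,8):dx=-2,dy=-4->C; (2,3):dx=-5,dy=-3->C
  (2,4):dx=-6,dy=+7->D; (2,5):dx=+2,dy=-1->D; (2,6):dx=-2,dy=+2->D; (2,7):dx=+3,dy=+10->C
  (2,8):dx=-3,dy=+5->D; (3,4):dx=-1,dy=+10->D; (3,5):dx=+7,dy=+2->C; (3,6):dx=+3,dy=+5->C
  (3,7):dx=+8,dy=+13->C; (3,8):dx=+2,dy=+8->C; (4,5):dx=+8,dy=-8->D; (4,6):dx=+4,dy=-5->D
  (4,7):dx=+9,dy=+3->C; (4,8):dx=+3,dy=-2->D; (5,6):dx=-4,dy=+3->D; (5,7):dx=+1,dy=+11->C
  (5,8):dx=-5,dy=+6->D; (6,7):dx=+5,dy=+8->C; (6,8):dx=-1,dy=+3->D; (7,8):dx=-6,dy=-5->C
Step 2: C = 15, D = 13, total pairs = 28.
Step 3: tau = (C - D)/(n(n-1)/2) = (15 - 13)/28 = 0.071429.
Step 4: Exact two-sided p-value (enumerate n! = 40320 permutations of y under H0): p = 0.904861.
Step 5: alpha = 0.1. fail to reject H0.

tau_b = 0.0714 (C=15, D=13), p = 0.904861, fail to reject H0.


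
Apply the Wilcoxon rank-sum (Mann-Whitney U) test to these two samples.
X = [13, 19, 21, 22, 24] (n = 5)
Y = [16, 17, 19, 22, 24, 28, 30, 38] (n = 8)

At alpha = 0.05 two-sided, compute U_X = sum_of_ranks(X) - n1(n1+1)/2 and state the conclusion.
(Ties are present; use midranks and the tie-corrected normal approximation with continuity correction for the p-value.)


Step 1: Combine and sort all 13 observations; assign midranks.
sorted (value, group): (13,X), (16,Y), (17,Y), (19,X), (19,Y), (21,X), (22,X), (22,Y), (24,X), (24,Y), (28,Y), (30,Y), (38,Y)
ranks: 13->1, 16->2, 17->3, 19->4.5, 19->4.5, 21->6, 22->7.5, 22->7.5, 24->9.5, 24->9.5, 28->11, 30->12, 38->13
Step 2: Rank sum for X: R1 = 1 + 4.5 + 6 + 7.5 + 9.5 = 28.5.
Step 3: U_X = R1 - n1(n1+1)/2 = 28.5 - 5*6/2 = 28.5 - 15 = 13.5.
       U_Y = n1*n2 - U_X = 40 - 13.5 = 26.5.
Step 4: Ties are present, so use the tie-corrected normal approximation (with continuity correction) for the p-value.
Step 5: p-value = 0.377803; compare to alpha = 0.05. fail to reject H0.

U_X = 13.5, p = 0.377803, fail to reject H0 at alpha = 0.05.


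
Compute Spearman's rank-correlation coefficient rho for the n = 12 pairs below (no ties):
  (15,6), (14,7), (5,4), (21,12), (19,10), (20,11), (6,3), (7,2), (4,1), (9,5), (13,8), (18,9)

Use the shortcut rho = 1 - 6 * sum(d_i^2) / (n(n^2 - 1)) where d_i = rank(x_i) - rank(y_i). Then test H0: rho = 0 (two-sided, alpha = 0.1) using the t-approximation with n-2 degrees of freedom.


Step 1: Rank x and y separately (midranks; no ties here).
rank(x): 15->8, 14->7, 5->2, 21->12, 19->10, 20->11, 6->3, 7->4, 4->1, 9->5, 13->6, 18->9
rank(y): 6->6, 7->7, 4->4, 12->12, 10->10, 11->11, 3->3, 2->2, 1->1, 5->5, 8->8, 9->9
Step 2: d_i = R_x(i) - R_y(i); compute d_i^2.
  (8-6)^2=4, (7-7)^2=0, (2-4)^2=4, (12-12)^2=0, (10-10)^2=0, (11-11)^2=0, (3-3)^2=0, (4-2)^2=4, (1-1)^2=0, (5-5)^2=0, (6-8)^2=4, (9-9)^2=0
sum(d^2) = 16.
Step 3: rho = 1 - 6*16 / (12*(12^2 - 1)) = 1 - 96/1716 = 0.944056.
Step 4: Under H0, t = rho * sqrt((n-2)/(1-rho^2)) = 9.0525 ~ t(10).
Step 5: Two-sided p-value from the t-distribution with 10 df = 0.000004.
Step 6: alpha = 0.1. reject H0.

rho = 0.9441, p = 0.000004, reject H0 at alpha = 0.1.


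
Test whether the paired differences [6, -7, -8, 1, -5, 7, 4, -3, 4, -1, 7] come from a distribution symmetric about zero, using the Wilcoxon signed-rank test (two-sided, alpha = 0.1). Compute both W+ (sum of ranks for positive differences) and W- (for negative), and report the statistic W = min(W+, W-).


Step 1: Drop any zero differences (none here) and take |d_i|.
|d| = [6, 7, 8, 1, 5, 7, 4, 3, 4, 1, 7]
Step 2: Midrank |d_i| (ties get averaged ranks).
ranks: |6|->7, |7|->9, |8|->11, |1|->1.5, |5|->6, |7|->9, |4|->4.5, |3|->3, |4|->4.5, |1|->1.5, |7|->9
Step 3: Attach original signs; sum ranks with positive sign and with negative sign.
W+ = 7 + 1.5 + 9 + 4.5 + 4.5 + 9 = 35.5
W- = 9 + 11 + 6 + 3 + 1.5 = 30.5
(Check: W+ + W- = 66 should equal n(n+1)/2 = 66.)
Step 4: Test statistic W = min(W+, W-) = 30.5.
Step 5: Ties in |d|, so use the tie-corrected normal approximation.
        E[W] = n(n+1)/4 = 11*12/4 = 33.
        Tie groups: |d|=1 (t=2), |d|=4 (t=2), |d|=7 (t=3); sum(t^3 - t) = 36.
        Var[W] = n(n+1)(2n+1)/24 - sum(t^3-t)/48 = 3036/24 - 36/48 = 125.75.
        z = (W - E[W]) / sqrt(Var[W]) = (30.5 - 33) / 11.2138 = -0.2229.
        Two-sided p = 2*Phi(z) = 0.823583.
Step 6: alpha = 0.1. fail to reject H0.

W+ = 35.5, W- = 30.5, W = min = 30.5, p = 0.823583, fail to reject H0.


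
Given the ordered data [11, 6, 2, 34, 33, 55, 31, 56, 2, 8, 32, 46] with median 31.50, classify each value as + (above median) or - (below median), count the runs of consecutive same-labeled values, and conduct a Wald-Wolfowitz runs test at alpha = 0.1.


Step 1: Compute median = 31.50; label A = above, B = below.
Labels in order: BBBAAABABBAA  (n_A = 6, n_B = 6)
Step 2: Count runs R = 6.
Step 3: Under H0 (random ordering), E[R] = 2*n_A*n_B/(n_A+n_B) + 1 = 2*6*6/12 + 1 = 7.0000.
        Var[R] = 2*n_A*n_B*(2*n_A*n_B - n_A - n_B) / ((n_A+n_B)^2 * (n_A+n_B-1)) = 4320/1584 = 2.7273.
        SD[R] = 1.6514.
Step 4: Continuity-corrected z = (R + 0.5 - E[R]) / SD[R] = (6 + 0.5 - 7.0000) / 1.6514 = -0.3028.
Step 5: Two-sided p-value via normal approximation = 2*(1 - Phi(|z|)) = 0.762069.
Step 6: alpha = 0.1. fail to reject H0.

R = 6, z = -0.3028, p = 0.762069, fail to reject H0.
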